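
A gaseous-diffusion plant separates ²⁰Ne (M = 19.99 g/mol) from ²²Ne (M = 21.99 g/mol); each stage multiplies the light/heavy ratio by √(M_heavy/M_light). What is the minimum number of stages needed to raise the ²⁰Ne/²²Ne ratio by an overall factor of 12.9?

With α = √(21.99/19.99) per stage, ln α = ½ ln(1.10005) = 0.04768.
Need α^N ≥ 12.9 ⇒ N ≥ ln(12.9) / ln α = 2.557 / 0.04768 = 53.64.
Rounding up, N = 54 stages.

54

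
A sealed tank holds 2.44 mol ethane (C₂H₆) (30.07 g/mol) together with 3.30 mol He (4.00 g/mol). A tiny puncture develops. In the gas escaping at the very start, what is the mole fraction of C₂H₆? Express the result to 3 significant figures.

Each component's effusion rate ∝ (its partial pressure)·(1/√M) ∝ n_i/√M_i.
x_C₂H₆(eff) = (n_C₂H₆/√M_C₂H₆) / (n_C₂H₆/√M_C₂H₆ + n_He/√M_He)
= (2.44/√30.07) / (2.44/√30.07 + 3.30/√4.00) = 0.4450/(0.4450 + 1.650) = 0.212.

0.212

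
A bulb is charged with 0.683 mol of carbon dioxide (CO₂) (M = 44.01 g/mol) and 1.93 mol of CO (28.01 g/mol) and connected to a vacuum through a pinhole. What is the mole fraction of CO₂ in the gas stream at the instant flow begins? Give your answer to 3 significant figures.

The effusion rate of species i is ∝ p_i/√M_i ∝ n_i/√M_i.
So x_CO₂ in the escaping gas = (n_CO₂/√M_CO₂) / Σ(n_i/√M_i)
= (0.683/√44.01) / (0.683/√44.01 + 1.93/√28.01) = 0.1030/(0.1030 + 0.3647) = 0.220.

0.220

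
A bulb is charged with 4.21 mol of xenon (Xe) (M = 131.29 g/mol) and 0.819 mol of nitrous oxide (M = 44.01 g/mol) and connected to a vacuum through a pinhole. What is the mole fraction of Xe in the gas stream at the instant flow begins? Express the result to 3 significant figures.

Each component's effusion rate ∝ (its partial pressure)·(1/√M) ∝ n_i/√M_i.
So x_Xe in the escaping gas = (n_Xe/√M_Xe) / Σ(n_i/√M_i)
= (4.21/√131.29) / (4.21/√131.29 + 0.819/√44.01) = 0.3674/(0.3674 + 0.1235) = 0.749.

0.749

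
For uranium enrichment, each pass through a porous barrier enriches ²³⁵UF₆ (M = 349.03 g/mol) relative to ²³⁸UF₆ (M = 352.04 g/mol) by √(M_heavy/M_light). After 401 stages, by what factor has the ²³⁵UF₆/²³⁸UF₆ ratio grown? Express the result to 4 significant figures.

5.594

Overall factor = α^401 with α = √(352.04/349.03), i.e. (352.04/349.03)^(401/2).
= 1.00862^(401/2) = 5.594.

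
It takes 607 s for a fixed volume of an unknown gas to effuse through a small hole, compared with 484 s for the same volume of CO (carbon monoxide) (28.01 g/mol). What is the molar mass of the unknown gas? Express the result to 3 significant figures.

44.1 g/mol

From Graham's law, t_X/t_CO = √(M_X/M_CO).
607/484 = 1.254 = √(M_X/28.01)
M_X = 28.01 × 1.254² = 28.01 × 1.573 = 44.1 g/mol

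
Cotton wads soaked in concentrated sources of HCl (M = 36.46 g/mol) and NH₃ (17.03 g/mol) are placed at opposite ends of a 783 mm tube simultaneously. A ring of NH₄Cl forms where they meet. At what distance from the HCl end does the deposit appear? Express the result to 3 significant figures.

Graham's law gives d_HCl/d_NH₃ = rate_HCl/rate_NH₃ = √(M_NH₃/M_HCl) = √(17.03/36.46) = 0.6834.
With d_HCl + d_NH₃ = 783 mm, d_NH₃ = 783/(1 + 0.6834) = 465.1 mm.
d_HCl = 783 − 465.1 = 318 mm.

318 mm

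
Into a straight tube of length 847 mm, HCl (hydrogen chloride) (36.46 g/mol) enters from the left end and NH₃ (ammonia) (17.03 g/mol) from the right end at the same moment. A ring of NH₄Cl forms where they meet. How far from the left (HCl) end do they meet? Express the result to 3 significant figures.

344 mm

Distances travelled in equal time are proportional to diffusion rates, so d_HCl/d_NH₃ = √(M_NH₃/M_HCl) = √(17.03/36.46) = 0.6834.
With d_HCl + d_NH₃ = 847 mm, d_NH₃ = 847/(1 + 0.6834) = 503.1 mm.
d_HCl = 847 − 503.1 = 344 mm.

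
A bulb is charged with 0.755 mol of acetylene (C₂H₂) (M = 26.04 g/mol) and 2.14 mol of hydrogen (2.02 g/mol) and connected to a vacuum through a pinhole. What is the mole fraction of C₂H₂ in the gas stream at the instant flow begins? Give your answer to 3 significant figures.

Rate_i ∝ x_i/√M_i (Graham's law weighted by mole fraction), so the effusate composition follows n_i/√M_i.
So x_C₂H₂ in the escaping gas = (n_C₂H₂/√M_C₂H₂) / Σ(n_i/√M_i)
= (0.755/√26.04) / (0.755/√26.04 + 2.14/√2.02) = 0.1480/(0.1480 + 1.506) = 0.0895.

0.0895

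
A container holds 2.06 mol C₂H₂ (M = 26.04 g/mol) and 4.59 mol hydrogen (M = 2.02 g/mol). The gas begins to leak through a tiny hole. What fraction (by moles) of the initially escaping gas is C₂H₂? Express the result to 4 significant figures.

0.1111

Each component's effusion rate ∝ (its partial pressure)·(1/√M) ∝ n_i/√M_i.
So x_C₂H₂ in the escaping gas = (n_C₂H₂/√M_C₂H₂) / Σ(n_i/√M_i)
= (2.06/√26.04) / (2.06/√26.04 + 4.59/√2.02) = 0.4037/(0.4037 + 3.230) = 0.1111.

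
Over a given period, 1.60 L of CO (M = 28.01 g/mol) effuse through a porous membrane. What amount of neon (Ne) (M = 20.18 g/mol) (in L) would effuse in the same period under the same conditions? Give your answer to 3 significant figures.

1.89 L

Graham's law gives rate_Ne/rate_CO = √(M_CO/M_Ne) = √(28.01/20.18) = √1.388 = 1.178.
So the volume for Ne is 1.60 × 1.178 = 1.89 L.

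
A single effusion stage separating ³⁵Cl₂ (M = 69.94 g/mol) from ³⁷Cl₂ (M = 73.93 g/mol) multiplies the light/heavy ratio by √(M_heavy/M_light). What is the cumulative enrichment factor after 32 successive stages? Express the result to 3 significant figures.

Overall factor = α^32 with α = √(73.93/69.94), i.e. (73.93/69.94)^(32/2).
= 1.05705^16 = 2.43.

2.43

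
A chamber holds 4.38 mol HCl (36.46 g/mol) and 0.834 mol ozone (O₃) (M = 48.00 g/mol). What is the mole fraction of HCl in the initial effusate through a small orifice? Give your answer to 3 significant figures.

0.858

Each component's effusion rate ∝ (its partial pressure)·(1/√M) ∝ n_i/√M_i.
x_HCl(eff) = (n_HCl/√M_HCl) / (n_HCl/√M_HCl + n_O₃/√M_O₃)
= (4.38/√36.46) / (4.38/√36.46 + 0.834/√48.00) = 0.7254/(0.7254 + 0.1204) = 0.858.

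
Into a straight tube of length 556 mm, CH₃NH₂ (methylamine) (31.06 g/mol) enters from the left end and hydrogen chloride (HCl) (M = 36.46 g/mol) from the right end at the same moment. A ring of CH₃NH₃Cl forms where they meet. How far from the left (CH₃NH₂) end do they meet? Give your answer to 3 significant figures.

In equal time, each gas travels a distance ∝ its rate ∝ 1/√M, so d_CH₃NH₂/d_HCl = √(M_HCl/M_CH₃NH₂) = √(36.46/31.06) = 1.083.
With d_CH₃NH₂ + d_HCl = 556 mm, d_HCl = 556/(1 + 1.083) = 266.9 mm.
d_CH₃NH₂ = 556 − 266.9 = 289 mm.

289 mm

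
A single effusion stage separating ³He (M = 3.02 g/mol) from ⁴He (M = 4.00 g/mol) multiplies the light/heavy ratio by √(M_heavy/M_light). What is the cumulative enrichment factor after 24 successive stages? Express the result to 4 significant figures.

After 24 stages the ratio has grown by (√(4.00/3.02))^24 = (4.00/3.02)^(24/2).
= 1.32450^12 = 29.15.

29.15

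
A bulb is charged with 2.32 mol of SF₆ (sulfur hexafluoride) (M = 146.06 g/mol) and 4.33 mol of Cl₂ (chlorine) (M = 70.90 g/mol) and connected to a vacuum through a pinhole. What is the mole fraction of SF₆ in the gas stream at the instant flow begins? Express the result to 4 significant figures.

0.2718

Effusion rate of each component ∝ n_i/√M_i (partial pressure × 1/√M).
x_SF₆(eff) = (n_SF₆/√M_SF₆) / (n_SF₆/√M_SF₆ + n_Cl₂/√M_Cl₂)
= (2.32/√146.06) / (2.32/√146.06 + 4.33/√70.90) = 0.1920/(0.1920 + 0.5142) = 0.2718.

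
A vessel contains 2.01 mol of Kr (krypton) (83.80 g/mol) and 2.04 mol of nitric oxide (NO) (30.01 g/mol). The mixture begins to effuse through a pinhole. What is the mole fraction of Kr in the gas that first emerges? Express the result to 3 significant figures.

Effusion rate of each component ∝ n_i/√M_i (partial pressure × 1/√M).
Mole fraction of Kr in the effusate = (n_Kr/√M_Kr) / (n_Kr/√M_Kr + n_NO/√M_NO)
= (2.01/√83.80) / (2.01/√83.80 + 2.04/√30.01) = 0.2196/(0.2196 + 0.3724) = 0.371.

0.371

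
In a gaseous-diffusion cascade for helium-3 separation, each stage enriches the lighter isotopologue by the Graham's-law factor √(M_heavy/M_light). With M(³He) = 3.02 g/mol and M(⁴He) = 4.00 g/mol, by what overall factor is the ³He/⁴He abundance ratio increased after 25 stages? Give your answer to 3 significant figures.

33.5

Overall factor = α^25 with α = √(4.00/3.02), i.e. (4.00/3.02)^(25/2).
= 1.32450^(25/2) = 33.5.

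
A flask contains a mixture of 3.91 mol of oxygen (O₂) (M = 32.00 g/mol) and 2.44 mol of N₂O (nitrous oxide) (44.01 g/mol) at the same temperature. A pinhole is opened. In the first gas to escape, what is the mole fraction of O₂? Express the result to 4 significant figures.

0.6527

Effusion rate of each component ∝ n_i/√M_i (partial pressure × 1/√M).
x_O₂(eff) = (n_O₂/√M_O₂) / (n_O₂/√M_O₂ + n_N₂O/√M_N₂O)
= (3.91/√32.00) / (3.91/√32.00 + 2.44/√44.01) = 0.6912/(0.6912 + 0.3678) = 0.6527.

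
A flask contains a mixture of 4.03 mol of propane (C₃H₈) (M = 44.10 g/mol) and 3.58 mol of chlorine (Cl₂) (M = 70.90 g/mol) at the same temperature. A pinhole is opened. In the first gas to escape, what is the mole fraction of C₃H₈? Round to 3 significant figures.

The effusion rate of species i is ∝ p_i/√M_i ∝ n_i/√M_i.
So x_C₃H₈ in the escaping gas = (n_C₃H₈/√M_C₃H₈) / Σ(n_i/√M_i)
= (4.03/√44.10) / (4.03/√44.10 + 3.58/√70.90) = 0.6069/(0.6069 + 0.4252) = 0.588.

0.588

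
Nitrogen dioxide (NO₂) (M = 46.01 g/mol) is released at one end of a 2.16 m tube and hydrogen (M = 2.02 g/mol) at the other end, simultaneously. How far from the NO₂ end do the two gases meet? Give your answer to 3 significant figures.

0.374 m

Distances travelled in equal time are proportional to diffusion rates, so d_NO₂/d_H₂ = √(M_H₂/M_NO₂) = √(2.02/46.01) = 0.2095.
With d_NO₂ + d_H₂ = 2.16 m, d_H₂ = 2.16/(1 + 0.2095) = 1.786 m.
d_NO₂ = 2.16 − 1.786 = 0.374 m.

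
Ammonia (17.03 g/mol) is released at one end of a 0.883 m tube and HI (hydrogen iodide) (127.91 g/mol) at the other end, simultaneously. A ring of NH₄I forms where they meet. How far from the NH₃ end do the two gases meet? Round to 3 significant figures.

In equal time, each gas travels a distance ∝ its rate ∝ 1/√M, so d_NH₃/d_HI = √(M_HI/M_NH₃) = √(127.91/17.03) = 2.741.
With d_NH₃ + d_HI = 0.883 m, d_HI = 0.883/(1 + 2.741) = 0.2361 m.
d_NH₃ = 0.883 − 0.2361 = 0.647 m.

0.647 m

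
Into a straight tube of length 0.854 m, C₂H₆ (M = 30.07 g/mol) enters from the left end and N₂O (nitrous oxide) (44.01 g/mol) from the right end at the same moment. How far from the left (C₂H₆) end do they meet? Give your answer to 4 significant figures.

0.4675 m

Graham's law gives d_C₂H₆/d_N₂O = rate_C₂H₆/rate_N₂O = √(M_N₂O/M_C₂H₆) = √(44.01/30.07) = 1.210.
With d_C₂H₆ + d_N₂O = 0.854 m, d_N₂O = 0.854/(1 + 1.210) = 0.3865 m.
d_C₂H₆ = 0.854 − 0.3865 = 0.4675 m.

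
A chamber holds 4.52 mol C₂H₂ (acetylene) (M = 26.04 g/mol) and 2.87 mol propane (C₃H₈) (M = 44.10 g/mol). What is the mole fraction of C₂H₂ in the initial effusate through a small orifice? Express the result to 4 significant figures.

Rate_i ∝ x_i/√M_i (Graham's law weighted by mole fraction), so the effusate composition follows n_i/√M_i.
Mole fraction of C₂H₂ in the effusate = (n_C₂H₂/√M_C₂H₂) / (n_C₂H₂/√M_C₂H₂ + n_C₃H₈/√M_C₃H₈)
= (4.52/√26.04) / (4.52/√26.04 + 2.87/√44.10) = 0.8858/(0.8858 + 0.4322) = 0.6721.

0.6721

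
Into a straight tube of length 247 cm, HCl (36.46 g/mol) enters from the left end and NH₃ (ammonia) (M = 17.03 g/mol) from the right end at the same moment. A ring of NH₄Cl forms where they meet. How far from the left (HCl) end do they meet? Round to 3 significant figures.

100 cm

The fronts meet when d_HCl + d_NH₃ = L with d_HCl/d_NH₃ = √(M_NH₃/M_HCl) (Graham's law). Here √(M_NH₃/M_HCl) = √(17.03/36.46) = 0.6834.
With d_HCl + d_NH₃ = 247 cm, d_NH₃ = 247/(1 + 0.6834) = 146.7 cm.
d_HCl = 247 − 146.7 = 100 cm.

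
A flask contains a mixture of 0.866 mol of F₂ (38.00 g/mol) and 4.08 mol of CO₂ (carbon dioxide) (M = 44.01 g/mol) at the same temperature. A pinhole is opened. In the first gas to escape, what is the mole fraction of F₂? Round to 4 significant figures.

0.1859

Effusion rate of each component ∝ n_i/√M_i (partial pressure × 1/√M).
x_F₂(eff) = (n_F₂/√M_F₂) / (n_F₂/√M_F₂ + n_CO₂/√M_CO₂)
= (0.866/√38.00) / (0.866/√38.00 + 4.08/√44.01) = 0.1405/(0.1405 + 0.6150) = 0.1859.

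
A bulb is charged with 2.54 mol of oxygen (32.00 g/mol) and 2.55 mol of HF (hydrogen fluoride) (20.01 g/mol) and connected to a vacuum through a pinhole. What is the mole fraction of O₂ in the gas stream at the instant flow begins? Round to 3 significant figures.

Each component's effusion rate ∝ (its partial pressure)·(1/√M) ∝ n_i/√M_i.
So x_O₂ in the escaping gas = (n_O₂/√M_O₂) / Σ(n_i/√M_i)
= (2.54/√32.00) / (2.54/√32.00 + 2.55/√20.01) = 0.4490/(0.4490 + 0.5701) = 0.441.

0.441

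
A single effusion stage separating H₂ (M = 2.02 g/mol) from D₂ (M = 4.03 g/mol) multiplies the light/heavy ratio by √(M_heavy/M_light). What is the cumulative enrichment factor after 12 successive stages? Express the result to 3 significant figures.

Overall factor = α^12 with α = √(4.03/2.02), i.e. (4.03/2.02)^(12/2).
= 1.99505^6 = 63.1.

63.1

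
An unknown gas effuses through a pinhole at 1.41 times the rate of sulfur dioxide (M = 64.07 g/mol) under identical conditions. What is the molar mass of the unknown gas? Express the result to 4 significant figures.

By Graham's law, rate_X/rate_SO₂ = √(M_SO₂/M_X).
1.41 = √(64.07/M_X)
M_X = 64.07 / 1.41² = 64.07 / 1.988 = 32.23 g/mol

32.23 g/mol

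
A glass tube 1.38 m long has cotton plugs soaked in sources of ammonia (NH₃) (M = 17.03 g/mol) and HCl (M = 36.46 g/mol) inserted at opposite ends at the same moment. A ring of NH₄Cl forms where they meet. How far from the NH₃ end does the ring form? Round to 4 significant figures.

Graham's law gives d_NH₃/d_HCl = rate_NH₃/rate_HCl = √(M_HCl/M_NH₃) = √(36.46/17.03) = 1.463.
With d_NH₃ + d_HCl = 1.38 m, d_HCl = 1.38/(1 + 1.463) = 0.5602 m.
d_NH₃ = 1.38 − 0.5602 = 0.8198 m.

0.8198 m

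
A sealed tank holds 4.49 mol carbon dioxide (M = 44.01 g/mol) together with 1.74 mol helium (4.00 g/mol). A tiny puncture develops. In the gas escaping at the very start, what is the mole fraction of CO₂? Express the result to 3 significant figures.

0.438

Each component's effusion rate ∝ (its partial pressure)·(1/√M) ∝ n_i/√M_i.
Mole fraction of CO₂ in the effusate = (n_CO₂/√M_CO₂) / (n_CO₂/√M_CO₂ + n_He/√M_He)
= (4.49/√44.01) / (4.49/√44.01 + 1.74/√4.00) = 0.6768/(0.6768 + 0.8700) = 0.438.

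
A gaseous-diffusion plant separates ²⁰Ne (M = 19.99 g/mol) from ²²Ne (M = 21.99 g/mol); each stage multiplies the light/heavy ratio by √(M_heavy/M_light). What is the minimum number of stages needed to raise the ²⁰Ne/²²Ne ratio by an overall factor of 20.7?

Single-stage factor α = √(21.99/19.99), so ln α = ½ ln(1.10005) = 0.04768.
Need α^N ≥ 20.7 ⇒ N ≥ ln(20.7) / ln α = 3.030 / 0.04768 = 63.55.
So at least 64 stages are needed.

64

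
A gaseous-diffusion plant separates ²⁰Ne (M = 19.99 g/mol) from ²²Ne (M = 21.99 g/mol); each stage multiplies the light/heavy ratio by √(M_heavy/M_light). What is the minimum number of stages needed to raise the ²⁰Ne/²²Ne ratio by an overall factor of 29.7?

With α = √(21.99/19.99) per stage, ln α = ½ ln(1.10005) = 0.04768.
Need α^N ≥ 29.7 ⇒ N ≥ ln(29.7) / ln α = 3.391 / 0.04768 = 71.13.
Minimum whole number of stages: N = 72.

72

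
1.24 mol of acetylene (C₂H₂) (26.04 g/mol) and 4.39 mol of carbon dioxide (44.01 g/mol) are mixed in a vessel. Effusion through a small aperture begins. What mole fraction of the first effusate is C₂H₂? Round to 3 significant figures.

0.269

Effusion rate of each component ∝ n_i/√M_i (partial pressure × 1/√M).
x_C₂H₂(eff) = (n_C₂H₂/√M_C₂H₂) / (n_C₂H₂/√M_C₂H₂ + n_CO₂/√M_CO₂)
= (1.24/√26.04) / (1.24/√26.04 + 4.39/√44.01) = 0.2430/(0.2430 + 0.6617) = 0.269.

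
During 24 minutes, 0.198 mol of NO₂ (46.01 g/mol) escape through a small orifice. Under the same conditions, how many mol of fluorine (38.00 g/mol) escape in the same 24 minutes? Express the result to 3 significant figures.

0.218 mol

Using Graham's law: rate_F₂/rate_NO₂ = √(M_NO₂/M_F₂) = √(46.01/38.00) = √1.211 = 1.100.
So the amount for F₂ is 0.198 × 1.100 = 0.218 mol.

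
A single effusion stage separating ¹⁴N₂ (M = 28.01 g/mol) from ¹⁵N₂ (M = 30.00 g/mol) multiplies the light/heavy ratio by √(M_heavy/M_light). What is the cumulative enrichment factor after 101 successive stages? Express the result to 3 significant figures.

Each stage multiplies the ratio by α = √(30.00/28.01), so after 101 stages the overall factor is α^101 = (30.00/28.01)^(101/2).
= 1.07105^(101/2) = 32.0.

32.0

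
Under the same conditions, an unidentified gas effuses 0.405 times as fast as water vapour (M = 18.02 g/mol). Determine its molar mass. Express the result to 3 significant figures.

110 g/mol

Using Graham's law: rate_X/rate_H₂O = √(M_H₂O/M_X).
0.405 = √(18.02/M_X)
M_X = 18.02 / 0.405² = 18.02 / 0.1640 = 110 g/mol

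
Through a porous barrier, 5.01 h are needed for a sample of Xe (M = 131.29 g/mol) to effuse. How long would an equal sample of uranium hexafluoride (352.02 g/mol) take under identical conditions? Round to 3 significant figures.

8.20 h

From Graham's law, t_UF₆/t_Xe = √(M_UF₆/M_Xe) = √(352.02/131.29) = √2.681 = 1.637.
So the time for UF₆ is 5.01 × 1.637 = 8.20 h.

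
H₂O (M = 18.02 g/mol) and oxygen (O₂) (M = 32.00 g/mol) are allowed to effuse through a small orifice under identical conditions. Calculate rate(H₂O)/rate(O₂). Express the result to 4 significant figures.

1.333

Graham's law gives rate_H₂O/rate_O₂ = √(M_O₂/M_H₂O) = √(32.00/18.02) = √1.776 = 1.333.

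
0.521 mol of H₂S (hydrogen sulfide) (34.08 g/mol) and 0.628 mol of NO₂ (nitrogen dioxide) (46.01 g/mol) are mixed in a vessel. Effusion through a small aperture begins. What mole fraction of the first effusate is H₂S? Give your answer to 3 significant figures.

0.491

Each component's effusion rate ∝ (its partial pressure)·(1/√M) ∝ n_i/√M_i.
x_H₂S(eff) = (n_H₂S/√M_H₂S) / (n_H₂S/√M_H₂S + n_NO₂/√M_NO₂)
= (0.521/√34.08) / (0.521/√34.08 + 0.628/√46.01) = 0.08925/(0.08925 + 0.09258) = 0.491.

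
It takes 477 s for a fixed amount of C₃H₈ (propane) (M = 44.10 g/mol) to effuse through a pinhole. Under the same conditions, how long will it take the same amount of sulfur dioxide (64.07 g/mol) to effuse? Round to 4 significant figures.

574.9 s

Using Graham's law: t_SO₂/t_C₃H₈ = √(M_SO₂/M_C₃H₈) = √(64.07/44.10) = √1.453 = 1.205.
So the time for SO₂ is 477 × 1.205 = 574.9 s.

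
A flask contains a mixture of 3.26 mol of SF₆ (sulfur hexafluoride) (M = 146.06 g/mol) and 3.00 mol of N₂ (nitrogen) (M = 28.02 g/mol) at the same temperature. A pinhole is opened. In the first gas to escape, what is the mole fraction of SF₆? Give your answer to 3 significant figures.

Effusion rate of each component ∝ n_i/√M_i (partial pressure × 1/√M).
x_SF₆(eff) = (n_SF₆/√M_SF₆) / (n_SF₆/√M_SF₆ + n_N₂/√M_N₂)
= (3.26/√146.06) / (3.26/√146.06 + 3.00/√28.02) = 0.2697/(0.2697 + 0.5667) = 0.322.

0.322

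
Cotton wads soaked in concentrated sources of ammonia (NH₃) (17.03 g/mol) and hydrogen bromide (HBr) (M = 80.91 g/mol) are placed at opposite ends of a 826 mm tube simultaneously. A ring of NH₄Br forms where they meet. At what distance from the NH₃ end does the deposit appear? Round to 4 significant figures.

The fronts meet when d_NH₃ + d_HBr = L with d_NH₃/d_HBr = √(M_HBr/M_NH₃) (Graham's law). Here √(M_HBr/M_NH₃) = √(80.91/17.03) = 2.180.
With d_NH₃ + d_HBr = 826 mm, d_HBr = 826/(1 + 2.180) = 259.8 mm.
d_NH₃ = 826 − 259.8 = 566.2 mm.

566.2 mm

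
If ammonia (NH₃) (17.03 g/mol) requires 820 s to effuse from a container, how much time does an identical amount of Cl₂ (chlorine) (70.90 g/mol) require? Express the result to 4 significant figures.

1673 s

By Graham's law, t_Cl₂/t_NH₃ = √(M_Cl₂/M_NH₃) = √(70.90/17.03) = √4.163 = 2.040.
So the time for Cl₂ is 820 × 2.040 = 1673 s.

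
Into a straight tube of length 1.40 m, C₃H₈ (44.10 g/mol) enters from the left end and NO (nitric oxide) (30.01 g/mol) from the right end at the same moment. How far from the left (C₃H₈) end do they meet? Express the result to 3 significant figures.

0.633 m

Distances travelled in equal time are proportional to diffusion rates, so d_C₃H₈/d_NO = √(M_NO/M_C₃H₈) = √(30.01/44.10) = 0.8249.
With d_C₃H₈ + d_NO = 1.40 m, d_NO = 1.40/(1 + 0.8249) = 0.7672 m.
d_C₃H₈ = 1.40 − 0.7672 = 0.633 m.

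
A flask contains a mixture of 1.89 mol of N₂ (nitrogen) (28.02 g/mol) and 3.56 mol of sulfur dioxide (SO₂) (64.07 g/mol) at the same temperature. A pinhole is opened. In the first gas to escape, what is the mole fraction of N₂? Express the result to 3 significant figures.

The effusion rate of species i is ∝ p_i/√M_i ∝ n_i/√M_i.
x_N₂(eff) = (n_N₂/√M_N₂) / (n_N₂/√M_N₂ + n_SO₂/√M_SO₂)
= (1.89/√28.02) / (1.89/√28.02 + 3.56/√64.07) = 0.3570/(0.3570 + 0.4448) = 0.445.

0.445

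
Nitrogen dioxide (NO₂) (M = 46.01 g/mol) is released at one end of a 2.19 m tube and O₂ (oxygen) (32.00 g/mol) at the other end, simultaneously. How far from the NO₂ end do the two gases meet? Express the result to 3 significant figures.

0.996 m

Graham's law gives d_NO₂/d_O₂ = rate_NO₂/rate_O₂ = √(M_O₂/M_NO₂) = √(32.00/46.01) = 0.8340.
With d_NO₂ + d_O₂ = 2.19 m, d_O₂ = 2.19/(1 + 0.8340) = 1.194 m.
d_NO₂ = 2.19 − 1.194 = 0.996 m.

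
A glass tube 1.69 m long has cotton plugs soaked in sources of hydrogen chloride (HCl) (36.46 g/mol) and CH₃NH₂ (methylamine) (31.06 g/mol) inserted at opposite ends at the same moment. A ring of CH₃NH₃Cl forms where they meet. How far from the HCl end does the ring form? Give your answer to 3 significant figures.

The fronts meet when d_HCl + d_CH₃NH₂ = L with d_HCl/d_CH₃NH₂ = √(M_CH₃NH₂/M_HCl) (Graham's law). Here √(M_CH₃NH₂/M_HCl) = √(31.06/36.46) = 0.9230.
With d_HCl + d_CH₃NH₂ = 1.69 m, d_CH₃NH₂ = 1.69/(1 + 0.9230) = 0.8788 m.
d_HCl = 1.69 − 0.8788 = 0.811 m.

0.811 m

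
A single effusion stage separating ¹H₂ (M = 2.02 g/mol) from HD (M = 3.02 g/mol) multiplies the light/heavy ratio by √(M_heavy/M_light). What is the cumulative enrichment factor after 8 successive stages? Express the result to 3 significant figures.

5.00

Each stage multiplies the ratio by α = √(3.02/2.02), so after 8 stages the overall factor is α^8 = (3.02/2.02)^(8/2).
= 1.49505^4 = 5.00.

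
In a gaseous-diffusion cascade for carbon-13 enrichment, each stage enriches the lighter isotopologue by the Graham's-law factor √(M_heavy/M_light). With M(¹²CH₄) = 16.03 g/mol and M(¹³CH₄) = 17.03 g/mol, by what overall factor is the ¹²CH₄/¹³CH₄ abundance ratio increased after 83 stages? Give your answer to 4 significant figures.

12.32

Overall factor = α^83 with α = √(17.03/16.03), i.e. (17.03/16.03)^(83/2).
= 1.06238^(83/2) = 12.32.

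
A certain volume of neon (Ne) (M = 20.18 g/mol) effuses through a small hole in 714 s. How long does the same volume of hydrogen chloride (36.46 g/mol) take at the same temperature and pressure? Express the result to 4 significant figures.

Since effusion rate ∝ 1/√M, t_HCl/t_Ne = √(M_HCl/M_Ne) = √(36.46/20.18) = √1.807 = 1.344.
So the time for HCl is 714 × 1.344 = 959.7 s.

959.7 s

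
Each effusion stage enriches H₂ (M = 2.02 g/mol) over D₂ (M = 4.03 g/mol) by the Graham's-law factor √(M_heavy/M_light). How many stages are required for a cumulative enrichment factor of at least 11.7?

8

With α = √(4.03/2.02) per stage, ln α = ½ ln(1.99505) = 0.3453.
Need α^N ≥ 11.7 ⇒ N ≥ ln(11.7) / ln α = 2.460 / 0.3453 = 7.12.
Minimum whole number of stages: N = 8.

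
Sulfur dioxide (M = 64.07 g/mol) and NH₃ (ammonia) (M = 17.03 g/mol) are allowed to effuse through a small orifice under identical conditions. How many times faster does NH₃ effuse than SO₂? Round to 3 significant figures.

Graham's law gives rate_NH₃/rate_SO₂ = √(M_SO₂/M_NH₃) = √(64.07/17.03) = √3.762 = 1.94.

1.94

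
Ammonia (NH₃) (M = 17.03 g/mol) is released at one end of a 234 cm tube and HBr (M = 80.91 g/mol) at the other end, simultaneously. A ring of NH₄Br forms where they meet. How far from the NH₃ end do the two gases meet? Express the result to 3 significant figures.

160 cm

In equal time, each gas travels a distance ∝ its rate ∝ 1/√M, so d_NH₃/d_HBr = √(M_HBr/M_NH₃) = √(80.91/17.03) = 2.180.
With d_NH₃ + d_HBr = 234 cm, d_HBr = 234/(1 + 2.180) = 73.59 cm.
d_NH₃ = 234 − 73.59 = 160 cm.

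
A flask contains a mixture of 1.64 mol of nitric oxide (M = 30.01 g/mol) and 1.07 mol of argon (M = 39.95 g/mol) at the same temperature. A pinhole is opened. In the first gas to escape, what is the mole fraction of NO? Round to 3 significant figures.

Each component's effusion rate ∝ (its partial pressure)·(1/√M) ∝ n_i/√M_i.
Mole fraction of NO in the effusate = (n_NO/√M_NO) / (n_NO/√M_NO + n_Ar/√M_Ar)
= (1.64/√30.01) / (1.64/√30.01 + 1.07/√39.95) = 0.2994/(0.2994 + 0.1693) = 0.639.

0.639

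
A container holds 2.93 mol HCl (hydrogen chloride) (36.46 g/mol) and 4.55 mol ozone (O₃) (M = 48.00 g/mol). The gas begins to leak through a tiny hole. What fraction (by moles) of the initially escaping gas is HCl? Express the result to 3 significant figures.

The effusion rate of species i is ∝ p_i/√M_i ∝ n_i/√M_i.
x_HCl(eff) = (n_HCl/√M_HCl) / (n_HCl/√M_HCl + n_O₃/√M_O₃)
= (2.93/√36.46) / (2.93/√36.46 + 4.55/√48.00) = 0.4852/(0.4852 + 0.6567) = 0.425.

0.425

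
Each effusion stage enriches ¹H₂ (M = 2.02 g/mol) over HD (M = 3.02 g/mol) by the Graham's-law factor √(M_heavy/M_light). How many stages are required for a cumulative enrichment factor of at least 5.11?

With α = √(3.02/2.02) per stage, ln α = ½ ln(1.49505) = 0.2011.
Need α^N ≥ 5.11 ⇒ N ≥ ln(5.11) / ln α = 1.631 / 0.2011 = 8.11.
Minimum whole number of stages: N = 9.

9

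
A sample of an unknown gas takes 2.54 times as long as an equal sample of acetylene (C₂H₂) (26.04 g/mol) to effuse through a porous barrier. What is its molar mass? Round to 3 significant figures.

168 g/mol

Since effusion rate ∝ 1/√M, t_X/t_C₂H₂ = √(M_X/M_C₂H₂).
2.54 = √(M_X/26.04)
M_X = 26.04 × 2.54² = 26.04 × 6.452 = 168 g/mol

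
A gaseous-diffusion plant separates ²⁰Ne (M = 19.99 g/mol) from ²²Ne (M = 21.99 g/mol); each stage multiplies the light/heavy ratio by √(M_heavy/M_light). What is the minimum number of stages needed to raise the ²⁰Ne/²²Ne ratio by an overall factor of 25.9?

69

Per stage α = (21.99/19.99)^(1/2) = 1.10005^0.5, giving ln α = 0.04768.
Need α^N ≥ 25.9 ⇒ N ≥ ln(25.9) / ln α = 3.254 / 0.04768 = 68.25.
Rounding up, N = 69 stages.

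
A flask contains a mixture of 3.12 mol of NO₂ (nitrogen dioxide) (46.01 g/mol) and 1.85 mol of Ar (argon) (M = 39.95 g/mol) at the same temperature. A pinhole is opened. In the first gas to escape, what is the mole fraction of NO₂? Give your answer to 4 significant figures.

The effusion rate of species i is ∝ p_i/√M_i ∝ n_i/√M_i.
Mole fraction of NO₂ in the effusate = (n_NO₂/√M_NO₂) / (n_NO₂/√M_NO₂ + n_Ar/√M_Ar)
= (3.12/√46.01) / (3.12/√46.01 + 1.85/√39.95) = 0.4600/(0.4600 + 0.2927) = 0.6111.

0.6111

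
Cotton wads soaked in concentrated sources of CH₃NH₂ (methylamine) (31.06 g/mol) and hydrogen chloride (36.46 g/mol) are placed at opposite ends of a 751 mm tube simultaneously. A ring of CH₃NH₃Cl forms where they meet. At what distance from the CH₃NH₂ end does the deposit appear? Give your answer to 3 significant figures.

Graham's law gives d_CH₃NH₂/d_HCl = rate_CH₃NH₂/rate_HCl = √(M_HCl/M_CH₃NH₂) = √(36.46/31.06) = 1.083.
With d_CH₃NH₂ + d_HCl = 751 mm, d_HCl = 751/(1 + 1.083) = 360.5 mm.
d_CH₃NH₂ = 751 − 360.5 = 391 mm.

391 mm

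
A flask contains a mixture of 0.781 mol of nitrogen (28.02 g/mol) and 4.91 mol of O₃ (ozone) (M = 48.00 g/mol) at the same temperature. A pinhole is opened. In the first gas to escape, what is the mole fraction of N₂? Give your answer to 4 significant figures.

0.1723

Each component's effusion rate ∝ (its partial pressure)·(1/√M) ∝ n_i/√M_i.
So x_N₂ in the escaping gas = (n_N₂/√M_N₂) / Σ(n_i/√M_i)
= (0.781/√28.02) / (0.781/√28.02 + 4.91/√48.00) = 0.1475/(0.1475 + 0.7087) = 0.1723.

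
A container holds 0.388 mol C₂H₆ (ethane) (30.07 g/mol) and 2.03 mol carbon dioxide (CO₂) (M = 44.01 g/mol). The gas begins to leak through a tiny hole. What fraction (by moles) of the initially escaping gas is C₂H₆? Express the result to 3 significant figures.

0.188

The effusion rate of species i is ∝ p_i/√M_i ∝ n_i/√M_i.
So x_C₂H₆ in the escaping gas = (n_C₂H₆/√M_C₂H₆) / Σ(n_i/√M_i)
= (0.388/√30.07) / (0.388/√30.07 + 2.03/√44.01) = 0.07076/(0.07076 + 0.3060) = 0.188.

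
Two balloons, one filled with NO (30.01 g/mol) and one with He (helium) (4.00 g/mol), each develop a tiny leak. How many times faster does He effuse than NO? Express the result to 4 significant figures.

2.739

Since effusion rate ∝ 1/√M, rate_He/rate_NO = √(M_NO/M_He) = √(30.01/4.00) = √7.503 = 2.739.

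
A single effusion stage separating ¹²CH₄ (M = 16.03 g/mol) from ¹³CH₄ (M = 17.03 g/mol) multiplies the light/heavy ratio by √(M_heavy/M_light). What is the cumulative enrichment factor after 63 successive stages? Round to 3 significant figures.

After 63 stages the ratio has grown by (√(17.03/16.03))^63 = (17.03/16.03)^(63/2).
= 1.06238^(63/2) = 6.73.

6.73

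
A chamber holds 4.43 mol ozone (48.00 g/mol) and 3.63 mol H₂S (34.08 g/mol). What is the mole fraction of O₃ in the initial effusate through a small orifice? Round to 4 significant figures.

Each component's effusion rate ∝ (its partial pressure)·(1/√M) ∝ n_i/√M_i.
Mole fraction of O₃ in the effusate = (n_O₃/√M_O₃) / (n_O₃/√M_O₃ + n_H₂S/√M_H₂S)
= (4.43/√48.00) / (4.43/√48.00 + 3.63/√34.08) = 0.6394/(0.6394 + 0.6218) = 0.5070.

0.5070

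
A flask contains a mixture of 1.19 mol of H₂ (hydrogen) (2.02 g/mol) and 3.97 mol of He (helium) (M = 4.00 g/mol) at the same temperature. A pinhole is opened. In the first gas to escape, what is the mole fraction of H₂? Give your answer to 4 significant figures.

Effusion rate of each component ∝ n_i/√M_i (partial pressure × 1/√M).
So x_H₂ in the escaping gas = (n_H₂/√M_H₂) / Σ(n_i/√M_i)
= (1.19/√2.02) / (1.19/√2.02 + 3.97/√4.00) = 0.8373/(0.8373 + 1.985) = 0.2967.

0.2967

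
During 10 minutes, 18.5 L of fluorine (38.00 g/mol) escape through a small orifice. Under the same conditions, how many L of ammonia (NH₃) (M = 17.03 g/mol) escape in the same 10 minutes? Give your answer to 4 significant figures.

27.63 L

Since effusion rate ∝ 1/√M, rate_NH₃/rate_F₂ = √(M_F₂/M_NH₃) = √(38.00/17.03) = √2.231 = 1.494.
So the volume for NH₃ is 18.5 × 1.494 = 27.63 L.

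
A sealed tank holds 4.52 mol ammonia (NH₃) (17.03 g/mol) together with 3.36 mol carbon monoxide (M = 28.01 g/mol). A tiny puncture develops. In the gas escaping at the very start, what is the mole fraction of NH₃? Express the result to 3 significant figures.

0.633

Each component's effusion rate ∝ (its partial pressure)·(1/√M) ∝ n_i/√M_i.
x_NH₃(eff) = (n_NH₃/√M_NH₃) / (n_NH₃/√M_NH₃ + n_CO/√M_CO)
= (4.52/√17.03) / (4.52/√17.03 + 3.36/√28.01) = 1.095/(1.095 + 0.6349) = 0.633.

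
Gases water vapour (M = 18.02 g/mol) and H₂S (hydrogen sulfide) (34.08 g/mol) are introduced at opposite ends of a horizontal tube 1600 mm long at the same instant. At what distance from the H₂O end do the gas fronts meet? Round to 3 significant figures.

926 mm

Graham's law gives d_H₂O/d_H₂S = rate_H₂O/rate_H₂S = √(M_H₂S/M_H₂O) = √(34.08/18.02) = 1.375.
With d_H₂O + d_H₂S = 1600 mm, d_H₂S = 1600/(1 + 1.375) = 673.6 mm.
d_H₂O = 1600 − 673.6 = 926 mm.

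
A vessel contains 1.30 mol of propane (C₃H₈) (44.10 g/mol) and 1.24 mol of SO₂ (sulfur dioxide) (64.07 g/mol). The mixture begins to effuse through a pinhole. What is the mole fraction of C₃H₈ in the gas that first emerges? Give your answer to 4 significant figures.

Each component's effusion rate ∝ (its partial pressure)·(1/√M) ∝ n_i/√M_i.
So x_C₃H₈ in the escaping gas = (n_C₃H₈/√M_C₃H₈) / Σ(n_i/√M_i)
= (1.30/√44.10) / (1.30/√44.10 + 1.24/√64.07) = 0.1958/(0.1958 + 0.1549) = 0.5582.

0.5582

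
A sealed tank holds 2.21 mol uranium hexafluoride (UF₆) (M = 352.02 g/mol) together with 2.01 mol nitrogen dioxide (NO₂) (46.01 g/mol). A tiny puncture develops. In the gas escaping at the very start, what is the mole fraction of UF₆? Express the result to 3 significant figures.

0.284

Rate_i ∝ x_i/√M_i (Graham's law weighted by mole fraction), so the effusate composition follows n_i/√M_i.
x_UF₆(eff) = (n_UF₆/√M_UF₆) / (n_UF₆/√M_UF₆ + n_NO₂/√M_NO₂)
= (2.21/√352.02) / (2.21/√352.02 + 2.01/√46.01) = 0.1178/(0.1178 + 0.2963) = 0.284.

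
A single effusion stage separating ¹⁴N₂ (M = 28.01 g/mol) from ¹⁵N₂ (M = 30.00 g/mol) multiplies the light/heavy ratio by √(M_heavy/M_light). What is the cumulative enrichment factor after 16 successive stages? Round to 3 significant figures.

Overall factor = α^16 with α = √(30.00/28.01), i.e. (30.00/28.01)^(16/2).
= 1.07105^8 = 1.73.

1.73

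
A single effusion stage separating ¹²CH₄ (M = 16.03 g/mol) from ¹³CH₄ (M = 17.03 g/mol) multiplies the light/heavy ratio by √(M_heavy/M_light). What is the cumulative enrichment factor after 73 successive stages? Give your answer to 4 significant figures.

Overall factor = α^73 with α = √(17.03/16.03), i.e. (17.03/16.03)^(73/2).
= 1.06238^(73/2) = 9.105.

9.105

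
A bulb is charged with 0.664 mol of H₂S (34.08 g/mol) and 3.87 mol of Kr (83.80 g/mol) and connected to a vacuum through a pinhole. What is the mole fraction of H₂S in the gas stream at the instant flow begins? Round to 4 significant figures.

The effusion rate of species i is ∝ p_i/√M_i ∝ n_i/√M_i.
So x_H₂S in the escaping gas = (n_H₂S/√M_H₂S) / Σ(n_i/√M_i)
= (0.664/√34.08) / (0.664/√34.08 + 3.87/√83.80) = 0.1137/(0.1137 + 0.4228) = 0.2120.

0.2120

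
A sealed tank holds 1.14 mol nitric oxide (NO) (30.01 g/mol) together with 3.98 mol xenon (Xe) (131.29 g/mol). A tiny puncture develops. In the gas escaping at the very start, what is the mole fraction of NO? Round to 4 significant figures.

Rate_i ∝ x_i/√M_i (Graham's law weighted by mole fraction), so the effusate composition follows n_i/√M_i.
Mole fraction of NO in the effusate = (n_NO/√M_NO) / (n_NO/√M_NO + n_Xe/√M_Xe)
= (1.14/√30.01) / (1.14/√30.01 + 3.98/√131.29) = 0.2081/(0.2081 + 0.3473) = 0.3747.

0.3747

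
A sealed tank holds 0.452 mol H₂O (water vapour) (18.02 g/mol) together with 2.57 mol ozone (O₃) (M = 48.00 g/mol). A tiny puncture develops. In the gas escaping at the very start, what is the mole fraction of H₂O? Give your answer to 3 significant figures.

Rate_i ∝ x_i/√M_i (Graham's law weighted by mole fraction), so the effusate composition follows n_i/√M_i.
So x_H₂O in the escaping gas = (n_H₂O/√M_H₂O) / Σ(n_i/√M_i)
= (0.452/√18.02) / (0.452/√18.02 + 2.57/√48.00) = 0.1065/(0.1065 + 0.3709) = 0.223.

0.223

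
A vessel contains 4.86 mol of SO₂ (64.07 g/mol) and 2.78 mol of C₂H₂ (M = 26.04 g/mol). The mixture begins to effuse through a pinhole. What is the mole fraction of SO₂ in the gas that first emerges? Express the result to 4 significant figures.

0.5271

Each component's effusion rate ∝ (its partial pressure)·(1/√M) ∝ n_i/√M_i.
Mole fraction of SO₂ in the effusate = (n_SO₂/√M_SO₂) / (n_SO₂/√M_SO₂ + n_C₂H₂/√M_C₂H₂)
= (4.86/√64.07) / (4.86/√64.07 + 2.78/√26.04) = 0.6072/(0.6072 + 0.5448) = 0.5271.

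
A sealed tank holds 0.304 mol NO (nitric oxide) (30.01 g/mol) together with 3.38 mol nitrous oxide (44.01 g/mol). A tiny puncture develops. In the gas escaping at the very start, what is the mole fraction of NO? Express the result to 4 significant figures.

Rate_i ∝ x_i/√M_i (Graham's law weighted by mole fraction), so the effusate composition follows n_i/√M_i.
Mole fraction of NO in the effusate = (n_NO/√M_NO) / (n_NO/√M_NO + n_N₂O/√M_N₂O)
= (0.304/√30.01) / (0.304/√30.01 + 3.38/√44.01) = 0.05549/(0.05549 + 0.5095) = 0.09822.

0.09822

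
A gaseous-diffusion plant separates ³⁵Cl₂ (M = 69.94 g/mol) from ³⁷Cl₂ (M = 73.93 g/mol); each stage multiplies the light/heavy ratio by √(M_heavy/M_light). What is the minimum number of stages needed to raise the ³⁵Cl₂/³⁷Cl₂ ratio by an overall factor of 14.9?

Single-stage factor α = √(73.93/69.94), so ln α = ½ ln(1.05705) = 0.02774.
Need α^N ≥ 14.9 ⇒ N ≥ ln(14.9) / ln α = 2.701 / 0.02774 = 97.38.
Minimum whole number of stages: N = 98.

98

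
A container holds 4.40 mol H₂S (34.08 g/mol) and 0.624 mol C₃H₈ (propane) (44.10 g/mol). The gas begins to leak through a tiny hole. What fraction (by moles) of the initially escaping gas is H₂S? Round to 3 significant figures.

The effusion rate of species i is ∝ p_i/√M_i ∝ n_i/√M_i.
x_H₂S(eff) = (n_H₂S/√M_H₂S) / (n_H₂S/√M_H₂S + n_C₃H₈/√M_C₃H₈)
= (4.40/√34.08) / (4.40/√34.08 + 0.624/√44.10) = 0.7537/(0.7537 + 0.09396) = 0.889.

0.889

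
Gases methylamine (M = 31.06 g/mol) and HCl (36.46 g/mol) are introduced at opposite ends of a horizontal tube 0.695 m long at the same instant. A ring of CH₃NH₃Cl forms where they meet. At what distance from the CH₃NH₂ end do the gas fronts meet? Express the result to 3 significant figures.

Graham's law gives d_CH₃NH₂/d_HCl = rate_CH₃NH₂/rate_HCl = √(M_HCl/M_CH₃NH₂) = √(36.46/31.06) = 1.083.
With d_CH₃NH₂ + d_HCl = 0.695 m, d_HCl = 0.695/(1 + 1.083) = 0.3336 m.
d_CH₃NH₂ = 0.695 − 0.3336 = 0.361 m.

0.361 m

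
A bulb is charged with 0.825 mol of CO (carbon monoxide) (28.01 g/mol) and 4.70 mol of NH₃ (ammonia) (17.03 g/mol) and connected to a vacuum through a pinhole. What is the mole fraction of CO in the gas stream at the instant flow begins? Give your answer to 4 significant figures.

Each component's effusion rate ∝ (its partial pressure)·(1/√M) ∝ n_i/√M_i.
Mole fraction of CO in the effusate = (n_CO/√M_CO) / (n_CO/√M_CO + n_NH₃/√M_NH₃)
= (0.825/√28.01) / (0.825/√28.01 + 4.70/√17.03) = 0.1559/(0.1559 + 1.139) = 0.1204.

0.1204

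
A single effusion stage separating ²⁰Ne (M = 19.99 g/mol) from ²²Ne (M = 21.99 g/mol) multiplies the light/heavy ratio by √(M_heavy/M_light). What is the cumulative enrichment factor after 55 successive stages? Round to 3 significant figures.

13.8

After 55 stages the ratio has grown by (√(21.99/19.99))^55 = (21.99/19.99)^(55/2).
= 1.10005^(55/2) = 13.8.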